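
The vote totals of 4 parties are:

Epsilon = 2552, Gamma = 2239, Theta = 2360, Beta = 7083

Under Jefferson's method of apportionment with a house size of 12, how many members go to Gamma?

Standard divisor 14234/12 ≈ 1186.167; standard quotas: Epsilon 2.151, Gamma 1.888, Theta 1.990, Beta 5.971.
Rounding down gives 2, 1, 1, 5 = 9 seats, so the divisor must be adjusted.
With modified divisor 1100: modified quotas Epsilon 2.320, Gamma 2.035, Theta 2.145, Beta 6.439.
Rounding down: Epsilon 2, Gamma 2, Theta 2, Beta 6 (total 12).
Gamma receives 2.

2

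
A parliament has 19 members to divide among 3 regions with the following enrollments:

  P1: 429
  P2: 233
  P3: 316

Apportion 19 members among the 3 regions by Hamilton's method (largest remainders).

Standard divisor: 978 ÷ 19 ≈ 51.474.
Standard quotas: P1 8.334, P2 4.527, P3 6.139.
Lower quotas: P1 8, P2 4, P3 6 (sum 18, leaving 1 seat).
Remainders in descending order: P2 0.527, P1 0.334, P3 0.139.
The surplus seat goes to P2.

P1 8, P2 5, P3 6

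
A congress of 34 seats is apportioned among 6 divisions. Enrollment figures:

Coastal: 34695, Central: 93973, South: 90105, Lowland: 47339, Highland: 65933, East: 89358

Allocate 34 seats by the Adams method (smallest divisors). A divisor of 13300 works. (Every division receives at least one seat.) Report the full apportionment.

Coastal: 3, Central: 8, South: 7, Lowland: 4, Highland: 5, East: 7

With modified divisor 13300: modified quotas Coastal 2.609, Central 7.066, South 6.775, Lowland 3.559, Highland 4.957, East 6.719.
Rounding up: Coastal 3, Central 8, South 7, Lowland 4, Highland 5, East 7 (total 34).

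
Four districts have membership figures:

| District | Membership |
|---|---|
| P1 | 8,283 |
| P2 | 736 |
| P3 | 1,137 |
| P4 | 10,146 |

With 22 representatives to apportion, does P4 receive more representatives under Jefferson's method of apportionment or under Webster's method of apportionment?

Jefferson: P1 9, P2 0, P3 1, P4 12.
Webster: P1 9, P2 1, P3 1, P4 11.
P4 gets 12 under Jefferson and 11 under Webster.

Jefferson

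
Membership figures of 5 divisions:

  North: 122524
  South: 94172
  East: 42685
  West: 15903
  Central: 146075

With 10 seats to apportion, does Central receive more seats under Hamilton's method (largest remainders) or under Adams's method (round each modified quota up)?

Hamilton: North 3, South 2, East 1, West 0, Central 4.
Adams: North 3, South 2, East 1, West 1, Central 3.
Central gets 4 under Hamilton and 3 under Adams.

Hamilton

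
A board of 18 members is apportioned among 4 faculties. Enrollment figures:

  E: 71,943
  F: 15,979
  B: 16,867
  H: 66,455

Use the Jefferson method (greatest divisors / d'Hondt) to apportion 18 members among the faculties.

Standard divisor 171244/18 ≈ 9513.556; standard quotas: E 7.562, F 1.680, B 1.773, H 6.985.
Rounding down gives 7, 1, 1, 6 = 15 seats, so the divisor must be adjusted.
With modified divisor 8344.86: modified quotas E 8.621, F 1.915, B 2.021, H 7.964.
Rounding down: E 8, F 1, B 2, H 7 (total 18).

E: 8, F: 1, B: 2, H: 7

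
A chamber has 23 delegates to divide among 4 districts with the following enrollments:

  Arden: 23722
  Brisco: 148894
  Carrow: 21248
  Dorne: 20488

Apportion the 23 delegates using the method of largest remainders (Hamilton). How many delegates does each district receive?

Standard divisor: 214352 ÷ 23 ≈ 9319.652.
Standard quotas: Arden 2.5454, Brisco 15.9763, Carrow 2.2799, Dorne 2.1984.
Lower quotas: Arden 2, Brisco 15, Carrow 2, Dorne 2 (sum 21, leaving 2 seats).
Remainders in descending order: Brisco 0.9763, Arden 0.5454, Carrow 0.2799, Dorne 0.1984.
The surplus seats go to Brisco, Arden.

Arden=3, Brisco=16, Carrow=2, Dorne=2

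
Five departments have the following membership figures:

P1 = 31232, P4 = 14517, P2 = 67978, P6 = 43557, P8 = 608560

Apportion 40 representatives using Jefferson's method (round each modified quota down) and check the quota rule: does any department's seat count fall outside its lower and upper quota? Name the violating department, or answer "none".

P8

Standard quotas: P1 1.631, P4 0.758, P2 3.550, P6 2.275, P8 31.785.
Jefferson allocation: P1 1, P4 0, P2 3, P6 2, P8 34.
P8 has quota 31.785 (lower 31, upper 32) but receives 34 — outside the quota interval.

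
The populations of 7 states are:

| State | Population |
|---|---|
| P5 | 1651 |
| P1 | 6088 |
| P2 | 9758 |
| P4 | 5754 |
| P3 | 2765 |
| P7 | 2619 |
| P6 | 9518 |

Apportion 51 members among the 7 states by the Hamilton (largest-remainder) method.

The standard divisor is 38153/51 ≈ 748.098.
Standard quotas: P5 2.2069, P1 8.1380, P2 13.0437, P4 7.6915, P3 3.6960, P7 3.5009, P6 12.7229.
Lower quotas: P5 2, P1 8, P2 13, P4 7, P3 3, P7 3, P6 12 (sum 48, leaving 3 seats).
Remainders in descending order: P6 0.7229, P3 0.6960, P4 0.6915, P7 0.5009, P5 0.2069, P1 0.1380, P2 0.0437.
The surplus seats go to P6, P3, P4.

P5 2; P1 8; P2 13; P4 8; P3 4; P7 3; P6 13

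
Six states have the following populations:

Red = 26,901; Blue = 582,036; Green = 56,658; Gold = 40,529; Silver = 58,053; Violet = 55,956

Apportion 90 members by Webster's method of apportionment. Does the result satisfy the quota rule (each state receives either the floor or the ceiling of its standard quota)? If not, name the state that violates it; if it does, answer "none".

Standard quotas: Red 2.952, Blue 63.872, Green 6.218, Gold 4.448, Silver 6.371, Violet 6.141.
Webster allocation: Red 3, Blue 65, Green 6, Gold 4, Silver 6, Violet 6.
Blue has quota 63.872 (lower 63, upper 64) but receives 65 — outside the quota interval.

Blue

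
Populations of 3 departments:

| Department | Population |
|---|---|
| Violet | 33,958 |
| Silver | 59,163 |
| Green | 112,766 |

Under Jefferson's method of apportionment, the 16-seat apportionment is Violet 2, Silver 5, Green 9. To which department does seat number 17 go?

Violet

Priority for the next seat is population ÷ (current seats + 1).
Priorities: Violet 11319.333, Silver 9860.500, Green 11276.600.
Highest priority: Violet.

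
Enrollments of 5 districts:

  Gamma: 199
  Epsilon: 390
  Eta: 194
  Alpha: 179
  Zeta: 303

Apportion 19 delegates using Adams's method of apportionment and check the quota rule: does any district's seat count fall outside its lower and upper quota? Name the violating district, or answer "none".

Standard quotas: Gamma 2.989, Epsilon 5.858, Eta 2.914, Alpha 2.689, Zeta 4.551.
Adams allocation: Gamma 3, Epsilon 6, Eta 3, Alpha 3, Zeta 4.
Every allocation lies between the lower and upper quota.

none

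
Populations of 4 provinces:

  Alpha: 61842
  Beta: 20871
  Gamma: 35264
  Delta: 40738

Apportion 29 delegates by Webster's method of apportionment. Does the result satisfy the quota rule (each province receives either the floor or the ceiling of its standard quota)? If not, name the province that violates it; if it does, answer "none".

none

Standard quotas: Alpha 11.300, Beta 3.813, Gamma 6.443, Delta 7.444.
Webster allocation: Alpha 11, Beta 4, Gamma 6, Delta 8.
Every allocation lies between the lower and upper quota.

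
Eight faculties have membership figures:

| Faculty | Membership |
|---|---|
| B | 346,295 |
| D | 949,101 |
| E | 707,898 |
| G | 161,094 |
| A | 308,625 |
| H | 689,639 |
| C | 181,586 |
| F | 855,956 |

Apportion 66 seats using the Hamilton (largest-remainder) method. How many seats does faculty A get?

5

Total 4200194; standard divisor 4200194/66 ≈ 63639.303.
Standard quotas: B 5.4415, D 14.9138, E 11.1236, G 2.5314, A 4.8496, H 10.8367, C 2.8534, F 13.4501.
Lower quotas: B 5, D 14, E 11, G 2, A 4, H 10, C 2, F 13 (sum 61, leaving 5 seats).
Remainders in descending order: D 0.9138, C 0.8534, A 0.8496, H 0.8367, G 0.5314, F 0.4501, B 0.4415, E 0.1236.
The surplus seats go to D, C, A, H, G.
A receives 5.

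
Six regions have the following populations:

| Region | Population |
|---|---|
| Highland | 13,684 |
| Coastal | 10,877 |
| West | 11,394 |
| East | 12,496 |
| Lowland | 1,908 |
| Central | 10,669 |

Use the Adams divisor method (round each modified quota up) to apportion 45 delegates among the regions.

Standard divisor 61028/45 ≈ 1356.178; standard quotas: Highland 10.090, Coastal 8.020, West 8.402, East 9.214, Lowland 1.407, Central 7.867.
Rounding up gives 11, 9, 9, 10, 2, 8 = 49 seats, so the divisor must be adjusted.
With modified divisor 1500: modified quotas Highland 9.123, Coastal 7.251, West 7.596, East 8.331, Lowland 1.272, Central 7.113.
Rounding up: Highland 10, Coastal 8, West 8, East 9, Lowland 2, Central 8 (total 45).

Highland 10; Coastal 8; West 8; East 9; Lowland 2; Central 8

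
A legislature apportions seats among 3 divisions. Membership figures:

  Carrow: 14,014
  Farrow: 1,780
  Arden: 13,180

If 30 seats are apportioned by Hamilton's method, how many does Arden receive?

Total 28974; standard divisor 28974/30 ≈ 965.8.
Standard quotas: Carrow 14.5103, Farrow 1.8430, Arden 13.6467.
Lower quotas: Carrow 14, Farrow 1, Arden 13 (sum 28, leaving 2 seats).
Remainders in descending order: Farrow 0.8430, Arden 0.6467, Carrow 0.5103.
The surplus seats go to Farrow, Arden.
Arden receives 14.

14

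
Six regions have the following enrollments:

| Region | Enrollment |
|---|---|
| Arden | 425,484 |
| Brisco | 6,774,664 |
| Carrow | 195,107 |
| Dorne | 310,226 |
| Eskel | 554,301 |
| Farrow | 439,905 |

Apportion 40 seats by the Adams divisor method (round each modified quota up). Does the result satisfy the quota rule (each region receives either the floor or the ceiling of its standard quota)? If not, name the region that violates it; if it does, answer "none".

Standard quotas: Arden 1.956, Brisco 31.149, Carrow 0.897, Dorne 1.426, Eskel 2.549, Farrow 2.023.
Adams allocation: Arden 2, Brisco 30, Carrow 1, Dorne 2, Eskel 3, Farrow 2.
Brisco has quota 31.149 (lower 31, upper 32) but receives 30 — outside the quota interval.

Brisco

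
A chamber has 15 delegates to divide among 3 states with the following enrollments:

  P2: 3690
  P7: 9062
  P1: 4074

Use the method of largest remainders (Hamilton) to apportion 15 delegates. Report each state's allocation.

P2=3; P7=8; P1=4

The standard divisor is 16826/15 ≈ 1121.733.
Standard quotas: P2 3.2896, P7 8.0786, P1 3.6319.
Lower quotas: P2 3, P7 8, P1 3 (sum 14, leaving 1 seat).
Remainders in descending order: P1 0.6319, P2 0.2896, P7 0.0786.
The surplus seat goes to P1.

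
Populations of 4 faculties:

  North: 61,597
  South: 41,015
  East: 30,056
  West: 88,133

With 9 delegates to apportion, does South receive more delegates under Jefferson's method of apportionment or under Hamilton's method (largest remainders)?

Jefferson: North 3, South 1, East 1, West 4.
Hamilton: North 2, South 2, East 1, West 4.
South gets 1 under Jefferson and 2 under Hamilton.

Hamilton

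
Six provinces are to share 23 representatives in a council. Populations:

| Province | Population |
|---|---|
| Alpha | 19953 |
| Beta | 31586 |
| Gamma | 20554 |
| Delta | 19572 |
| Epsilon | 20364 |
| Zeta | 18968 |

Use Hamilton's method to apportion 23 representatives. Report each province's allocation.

Total 130997; standard divisor 130997/23 ≈ 5695.522.
Standard quotas: Alpha 3.5033, Beta 5.5458, Gamma 3.6088, Delta 3.4364, Epsilon 3.5754, Zeta 3.3303.
Lower quotas: Alpha 3, Beta 5, Gamma 3, Delta 3, Epsilon 3, Zeta 3 (sum 20, leaving 3 seats).
Remainders in descending order: Gamma 0.6088, Epsilon 0.5754, Beta 0.5458, Alpha 0.5033, Delta 0.4364, Zeta 0.3303.
Largest remainders: Gamma, Epsilon, Beta receive the extra seats.

Alpha: 3, Beta: 6, Gamma: 4, Delta: 3, Epsilon: 4, Zeta: 3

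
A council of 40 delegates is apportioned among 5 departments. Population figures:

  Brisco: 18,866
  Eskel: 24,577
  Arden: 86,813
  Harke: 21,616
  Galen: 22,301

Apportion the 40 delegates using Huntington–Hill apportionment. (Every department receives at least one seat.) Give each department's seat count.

With divisor 4345: modified quotas Brisco 4.342, Eskel 5.656, Arden 19.980, Harke 4.975, Galen 5.133.
Geometric-mean thresholds: Brisco √(4·5)=4.472, Eskel √(5·6)=5.477, Arden √(19·20)=19.494, Harke √(4·5)=4.472, Galen √(5·6)=5.477.
Each quota rounded against its threshold gives Brisco 4, Eskel 6, Arden 20, Harke 5, Galen 5 (total 40).

Brisco: 4; Eskel: 6; Arden: 20; Harke: 5; Galen: 5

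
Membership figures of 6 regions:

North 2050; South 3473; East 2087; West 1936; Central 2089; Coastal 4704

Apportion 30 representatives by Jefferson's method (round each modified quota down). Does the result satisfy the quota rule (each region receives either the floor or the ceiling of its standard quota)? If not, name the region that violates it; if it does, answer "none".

Standard quotas: North 3.764, South 6.377, East 3.832, West 3.555, Central 3.836, Coastal 8.637.
Jefferson allocation: North 4, South 6, East 4, West 3, Central 4, Coastal 9.
Every allocation lies between the lower and upper quota.

none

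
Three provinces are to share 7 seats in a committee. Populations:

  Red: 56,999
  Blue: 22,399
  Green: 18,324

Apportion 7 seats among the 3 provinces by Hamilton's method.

Standard divisor: 97722 ÷ 7 ≈ 13960.286.
Standard quotas: Red 4.0829, Blue 1.6045, Green 1.3126.
Lower quotas: Red 4, Blue 1, Green 1 (sum 6, leaving 1 seat).
Remainders in descending order: Blue 0.6045, Green 0.3126, Red 0.0829.
Largest remainder: Blue receives the extra seat.

Red 4, Blue 2, Green 1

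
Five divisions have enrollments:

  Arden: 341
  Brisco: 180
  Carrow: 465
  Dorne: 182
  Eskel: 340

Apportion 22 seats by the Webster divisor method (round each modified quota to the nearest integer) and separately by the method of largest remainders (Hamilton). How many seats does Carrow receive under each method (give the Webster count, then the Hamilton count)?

Webster: Arden 5, Brisco 3, Carrow 6, Dorne 3, Eskel 5.
Hamilton: Arden 5, Brisco 2, Carrow 7, Dorne 3, Eskel 5.
Carrow gets 6 under Webster and 7 under Hamilton.

6 and 7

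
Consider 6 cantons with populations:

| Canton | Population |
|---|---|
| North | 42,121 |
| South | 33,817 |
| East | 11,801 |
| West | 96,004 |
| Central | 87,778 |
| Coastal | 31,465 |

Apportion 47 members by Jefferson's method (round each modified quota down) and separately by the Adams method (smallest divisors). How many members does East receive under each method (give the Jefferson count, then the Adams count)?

1 and 2

Jefferson: North 7, South 5, East 1, West 15, Central 14, Coastal 5.
Adams: North 7, South 5, East 2, West 15, Central 13, Coastal 5.
East gets 1 under Jefferson and 2 under Adams.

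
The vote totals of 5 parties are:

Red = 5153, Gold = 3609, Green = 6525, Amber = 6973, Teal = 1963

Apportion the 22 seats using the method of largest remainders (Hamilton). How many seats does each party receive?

Standard divisor: 24223 ÷ 22 ≈ 1101.045.
Standard quotas: Red 4.6801, Gold 3.2778, Green 5.9262, Amber 6.3331, Teal 1.7829.
Lower quotas: Red 4, Gold 3, Green 5, Amber 6, Teal 1 (sum 19, leaving 3 seats).
Remainders in descending order: Green 0.9262, Teal 0.7829, Red 0.6801, Amber 0.3331, Gold 0.2778.
The surplus seats go to Green, Teal, Red.

Red 5, Gold 3, Green 6, Amber 6, Teal 2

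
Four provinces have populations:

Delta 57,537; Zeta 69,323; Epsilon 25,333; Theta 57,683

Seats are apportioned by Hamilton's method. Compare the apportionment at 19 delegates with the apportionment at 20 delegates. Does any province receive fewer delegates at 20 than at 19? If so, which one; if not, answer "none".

Epsilon

At 19 seats: Delta 5, Zeta 6, Epsilon 3, Theta 5.
At 20 seats: Delta 5, Zeta 7, Epsilon 2, Theta 6.
Epsilon drops from 3 to 2.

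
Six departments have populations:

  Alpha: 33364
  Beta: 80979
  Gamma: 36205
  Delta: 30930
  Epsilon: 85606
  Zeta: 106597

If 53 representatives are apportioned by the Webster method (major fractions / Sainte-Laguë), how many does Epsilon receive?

Standard divisor 373681/53 ≈ 7050.585; standard quotas: Alpha 4.732, Beta 11.485, Gamma 5.135, Delta 4.387, Epsilon 12.142, Zeta 15.119.
Rounding to the nearest integer gives 5, 11, 5, 4, 12, 15 = 52 seats, so the divisor must be adjusted.
With modified divisor 7000: modified quotas Alpha 4.766, Beta 11.568, Gamma 5.172, Delta 4.419, Epsilon 12.229, Zeta 15.228.
Rounding to the nearest integer: Alpha 5, Beta 12, Gamma 5, Delta 4, Epsilon 12, Zeta 15 (total 53).
Epsilon receives 12.

12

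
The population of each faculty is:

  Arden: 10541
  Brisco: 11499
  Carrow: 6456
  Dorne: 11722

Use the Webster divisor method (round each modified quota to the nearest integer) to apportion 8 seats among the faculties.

Arden: 2, Brisco: 2, Carrow: 1, Dorne: 3

Standard divisor 40218/8 ≈ 5027.25; standard quotas: Arden 2.097, Brisco 2.287, Carrow 1.284, Dorne 2.332.
Rounding to the nearest integer gives 2, 2, 1, 2 = 7 seats, so the divisor must be adjusted.
With modified divisor 4640: modified quotas Arden 2.272, Brisco 2.478, Carrow 1.391, Dorne 2.526.
Rounding to the nearest integer: Arden 2, Brisco 2, Carrow 1, Dorne 3 (total 8).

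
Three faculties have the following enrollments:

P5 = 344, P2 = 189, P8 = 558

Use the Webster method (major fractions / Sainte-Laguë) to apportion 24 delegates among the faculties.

P5 8; P2 4; P8 12

Standard divisor 1091/24 ≈ 45.458; standard quotas: P5 7.567, P2 4.158, P8 12.275.
Rounding to the nearest integer gives P5 8, P2 4, P8 12 — total 24, matching the house size, so no adjustment is needed.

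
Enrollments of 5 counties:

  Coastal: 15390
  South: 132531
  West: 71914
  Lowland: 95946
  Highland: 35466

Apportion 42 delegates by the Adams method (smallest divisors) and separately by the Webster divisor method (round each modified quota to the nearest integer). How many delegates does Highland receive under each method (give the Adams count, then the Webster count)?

5 and 4

Adams: Coastal 2, South 15, West 9, Lowland 11, Highland 5.
Webster: Coastal 2, South 16, West 9, Lowland 11, Highland 4.
Highland gets 5 under Adams and 4 under Webster.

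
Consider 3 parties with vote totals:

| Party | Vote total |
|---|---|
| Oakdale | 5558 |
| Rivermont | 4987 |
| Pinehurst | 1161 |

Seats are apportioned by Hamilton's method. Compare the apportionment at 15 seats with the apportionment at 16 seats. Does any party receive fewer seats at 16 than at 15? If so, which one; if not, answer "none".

Pinehurst

At 15 seats: Oakdale 7, Rivermont 6, Pinehurst 2.
At 16 seats: Oakdale 8, Rivermont 7, Pinehurst 1.
Pinehurst drops from 2 to 1.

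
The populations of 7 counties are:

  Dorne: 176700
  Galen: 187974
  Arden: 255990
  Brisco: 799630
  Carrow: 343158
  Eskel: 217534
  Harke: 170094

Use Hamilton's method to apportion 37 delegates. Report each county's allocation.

Total 2151080; standard divisor 2151080/37 ≈ 58137.297.
Standard quotas: Dorne 3.0394, Galen 3.2333, Arden 4.4032, Brisco 13.7542, Carrow 5.9025, Eskel 3.7417, Harke 2.9257.
Lower quotas: Dorne 3, Galen 3, Arden 4, Brisco 13, Carrow 5, Eskel 3, Harke 2 (sum 33, leaving 4 seats).
Remainders in descending order: Harke 0.9257, Carrow 0.9025, Brisco 0.7542, Eskel 0.7417, Arden 0.4032, Galen 0.2333, Dorne 0.0394.
The surplus seats go to Harke, Carrow, Brisco, Eskel.

Dorne 3; Galen 3; Arden 4; Brisco 14; Carrow 6; Eskel 4; Harke 3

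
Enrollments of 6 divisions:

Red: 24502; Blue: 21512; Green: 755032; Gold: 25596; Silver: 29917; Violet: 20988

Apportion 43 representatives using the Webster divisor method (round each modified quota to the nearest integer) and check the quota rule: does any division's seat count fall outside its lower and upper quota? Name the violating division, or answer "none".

Green

Standard quotas: Red 1.201, Blue 1.054, Green 36.997, Gold 1.254, Silver 1.466, Violet 1.028.
Webster allocation: Red 1, Blue 1, Green 38, Gold 1, Silver 1, Violet 1.
Green has quota 36.997 (lower 36, upper 37) but receives 38 — outside the quota interval.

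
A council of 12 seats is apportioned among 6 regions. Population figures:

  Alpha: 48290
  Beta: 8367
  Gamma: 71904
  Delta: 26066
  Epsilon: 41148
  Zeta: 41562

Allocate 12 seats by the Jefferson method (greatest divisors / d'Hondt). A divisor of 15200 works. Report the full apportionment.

With modified divisor 15200: modified quotas Alpha 3.177, Beta 0.550, Gamma 4.731, Delta 1.715, Epsilon 2.707, Zeta 2.734.
Rounding down: Alpha 3, Beta 0, Gamma 4, Delta 1, Epsilon 2, Zeta 2 (total 12).

Alpha: 3, Beta: 0, Gamma: 4, Delta: 1, Epsilon: 2, Zeta: 2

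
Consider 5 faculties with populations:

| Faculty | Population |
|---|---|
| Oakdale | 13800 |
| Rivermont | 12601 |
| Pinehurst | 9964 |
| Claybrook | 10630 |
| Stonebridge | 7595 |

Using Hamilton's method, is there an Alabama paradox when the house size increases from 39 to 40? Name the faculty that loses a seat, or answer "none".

none

At 39 seats: Oakdale 10, Rivermont 9, Pinehurst 7, Claybrook 8, Stonebridge 5.
At 40 seats: Oakdale 10, Rivermont 9, Pinehurst 7, Claybrook 8, Stonebridge 6.
No faculty's allocation decreased.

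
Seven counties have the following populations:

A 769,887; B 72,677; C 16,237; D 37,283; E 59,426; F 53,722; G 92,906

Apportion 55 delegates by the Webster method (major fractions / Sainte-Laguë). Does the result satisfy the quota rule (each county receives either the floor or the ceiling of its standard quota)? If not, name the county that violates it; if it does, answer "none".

A

Standard quotas: A 38.420, B 3.627, C 0.810, D 1.861, E 2.966, F 2.681, G 4.636.
Webster allocation: A 37, B 4, C 1, D 2, E 3, F 3, G 5.
A has quota 38.420 (lower 38, upper 39) but receives 37 — outside the quota interval.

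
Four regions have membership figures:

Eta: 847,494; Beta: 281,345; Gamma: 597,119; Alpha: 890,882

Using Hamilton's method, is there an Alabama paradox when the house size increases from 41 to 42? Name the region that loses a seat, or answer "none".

At 41 seats: Eta 13, Beta 5, Gamma 9, Alpha 14.
At 42 seats: Eta 14, Beta 4, Gamma 10, Alpha 14.
Beta drops from 5 to 4.

Beta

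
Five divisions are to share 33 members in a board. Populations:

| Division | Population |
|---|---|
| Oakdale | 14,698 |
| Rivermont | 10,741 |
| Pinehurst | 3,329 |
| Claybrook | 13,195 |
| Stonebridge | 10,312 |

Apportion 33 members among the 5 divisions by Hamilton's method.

Oakdale: 9, Rivermont: 7, Pinehurst: 2, Claybrook: 8, Stonebridge: 7

Standard divisor: 52275 ÷ 33 ≈ 1584.091.
Standard quotas: Oakdale 9.2785, Rivermont 6.7805, Pinehurst 2.1015, Claybrook 8.3297, Stonebridge 6.5097.
Lower quotas: Oakdale 9, Rivermont 6, Pinehurst 2, Claybrook 8, Stonebridge 6 (sum 31, leaving 2 seats).
Remainders in descending order: Rivermont 0.7805, Stonebridge 0.5097, Claybrook 0.3297, Oakdale 0.2785, Pinehurst 0.1015.
Largest remainders: Rivermont, Stonebridge receive the extra seats.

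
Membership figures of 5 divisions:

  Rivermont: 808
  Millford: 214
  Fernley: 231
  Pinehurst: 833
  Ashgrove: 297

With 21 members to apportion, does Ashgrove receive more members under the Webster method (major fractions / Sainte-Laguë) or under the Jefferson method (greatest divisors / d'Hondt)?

Webster

Webster: Rivermont 7, Millford 2, Fernley 2, Pinehurst 7, Ashgrove 3.
Jefferson: Rivermont 7, Millford 2, Fernley 2, Pinehurst 8, Ashgrove 2.
Ashgrove gets 3 under Webster and 2 under Jefferson.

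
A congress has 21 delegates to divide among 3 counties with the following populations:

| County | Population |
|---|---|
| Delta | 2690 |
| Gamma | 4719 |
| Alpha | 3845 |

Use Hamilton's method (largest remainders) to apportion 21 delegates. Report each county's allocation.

Total 11254; standard divisor 11254/21 ≈ 535.905.
Standard quotas: Delta 5.020, Gamma 8.806, Alpha 7.175.
Lower quotas: Delta 5, Gamma 8, Alpha 7 (sum 20, leaving 1 seat).
Remainders in descending order: Gamma 0.806, Alpha 0.175, Delta 0.020.
Largest remainder: Gamma receives the extra seat.

Delta=5, Gamma=9, Alpha=7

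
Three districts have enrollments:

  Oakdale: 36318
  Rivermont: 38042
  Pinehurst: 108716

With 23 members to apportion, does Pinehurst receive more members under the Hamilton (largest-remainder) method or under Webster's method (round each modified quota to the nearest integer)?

Hamilton: Oakdale 4, Rivermont 5, Pinehurst 14.
Webster: Oakdale 5, Rivermont 5, Pinehurst 13.
Pinehurst gets 14 under Hamilton and 13 under Webster.

Hamilton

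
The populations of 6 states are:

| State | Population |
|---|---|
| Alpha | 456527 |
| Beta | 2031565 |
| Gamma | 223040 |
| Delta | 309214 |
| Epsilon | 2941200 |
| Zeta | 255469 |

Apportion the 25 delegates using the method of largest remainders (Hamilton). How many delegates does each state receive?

The standard divisor is 6217015/25 ≈ 248680.6.
Standard quotas: Alpha 1.8358, Beta 8.1694, Gamma 0.8969, Delta 1.2434, Epsilon 11.8272, Zeta 1.0273.
Lower quotas: Alpha 1, Beta 8, Gamma 0, Delta 1, Epsilon 11, Zeta 1 (sum 22, leaving 3 seats).
Remainders in descending order: Gamma 0.8969, Alpha 0.8358, Epsilon 0.8272, Delta 0.2434, Beta 0.1694, Zeta 0.0273.
The surplus seats go to Gamma, Alpha, Epsilon.

Alpha=2, Beta=8, Gamma=1, Delta=1, Epsilon=12, Zeta=1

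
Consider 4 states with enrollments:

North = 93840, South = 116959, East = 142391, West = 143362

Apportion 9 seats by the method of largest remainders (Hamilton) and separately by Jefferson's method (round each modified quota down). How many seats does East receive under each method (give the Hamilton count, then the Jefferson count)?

2 and 3

Hamilton: North 2, South 2, East 2, West 3.
Jefferson: North 1, South 2, East 3, West 3.
East gets 2 under Hamilton and 3 under Jefferson.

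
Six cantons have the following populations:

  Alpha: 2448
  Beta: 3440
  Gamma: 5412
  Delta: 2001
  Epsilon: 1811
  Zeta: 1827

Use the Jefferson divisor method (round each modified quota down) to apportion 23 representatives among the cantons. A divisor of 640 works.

With modified divisor 640: modified quotas Alpha 3.825, Beta 5.375, Gamma 8.456, Delta 3.127, Epsilon 2.830, Zeta 2.855.
Rounding down: Alpha 3, Beta 5, Gamma 8, Delta 3, Epsilon 2, Zeta 2 (total 23).

Alpha=3, Beta=5, Gamma=8, Delta=3, Epsilon=2, Zeta=2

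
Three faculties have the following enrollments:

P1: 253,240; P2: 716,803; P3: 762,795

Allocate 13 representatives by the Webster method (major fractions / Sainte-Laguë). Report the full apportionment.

P1: 2; P2: 5; P3: 6

Standard divisor 1732838/13 ≈ 133295.231; standard quotas: P1 1.900, P2 5.378, P3 5.723.
Rounding to the nearest integer gives P1 2, P2 5, P3 6 — total 13, matching the house size, so no adjustment is needed.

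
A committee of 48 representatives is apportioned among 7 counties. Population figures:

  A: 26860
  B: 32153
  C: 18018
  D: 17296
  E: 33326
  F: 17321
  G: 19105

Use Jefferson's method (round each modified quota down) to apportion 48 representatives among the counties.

Standard divisor 164079/48 ≈ 3418.312; standard quotas: A 7.858, B 9.406, C 5.271, D 5.060, E 9.749, F 5.067, G 5.589.
Rounding down gives 7, 9, 5, 5, 9, 5, 5 = 45 seats, so the divisor must be adjusted.
With modified divisor 3200: modified quotas A 8.394, B 10.048, C 5.631, D 5.405, E 10.414, F 5.413, G 5.970.
Rounding down: A 8, B 10, C 5, D 5, E 10, F 5, G 5 (total 48).

A=8, B=10, C=5, D=5, E=10, F=5, G=5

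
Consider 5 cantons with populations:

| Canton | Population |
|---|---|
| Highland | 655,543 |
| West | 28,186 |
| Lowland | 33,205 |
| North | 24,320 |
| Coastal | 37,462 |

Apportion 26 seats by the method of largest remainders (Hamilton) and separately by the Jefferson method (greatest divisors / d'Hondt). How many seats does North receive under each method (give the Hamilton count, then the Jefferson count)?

1 and 0

Hamilton: Highland 22, West 1, Lowland 1, North 1, Coastal 1.
Jefferson: Highland 23, West 1, Lowland 1, North 0, Coastal 1.
North gets 1 under Hamilton and 0 under Jefferson.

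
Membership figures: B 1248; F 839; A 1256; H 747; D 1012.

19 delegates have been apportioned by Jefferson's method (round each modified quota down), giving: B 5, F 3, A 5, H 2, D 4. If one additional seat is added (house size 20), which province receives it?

Priority for the next seat is population ÷ (current seats + 1).
Priorities: B 208.000, F 209.750, A 209.333, H 249.000, D 202.400.
Highest priority: H.

H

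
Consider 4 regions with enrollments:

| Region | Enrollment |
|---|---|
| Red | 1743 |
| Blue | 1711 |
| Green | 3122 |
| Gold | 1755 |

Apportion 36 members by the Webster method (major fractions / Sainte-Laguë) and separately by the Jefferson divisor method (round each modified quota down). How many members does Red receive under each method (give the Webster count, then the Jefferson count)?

Webster: Red 8, Blue 7, Green 13, Gold 8.
Jefferson: Red 7, Blue 7, Green 14, Gold 8.
Red gets 8 under Webster and 7 under Jefferson.

8 and 7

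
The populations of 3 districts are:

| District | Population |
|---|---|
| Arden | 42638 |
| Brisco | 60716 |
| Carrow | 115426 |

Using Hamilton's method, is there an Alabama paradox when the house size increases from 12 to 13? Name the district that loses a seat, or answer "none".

Arden

At 12 seats: Arden 3, Brisco 3, Carrow 6.
At 13 seats: Arden 2, Brisco 4, Carrow 7.
Arden drops from 3 to 2.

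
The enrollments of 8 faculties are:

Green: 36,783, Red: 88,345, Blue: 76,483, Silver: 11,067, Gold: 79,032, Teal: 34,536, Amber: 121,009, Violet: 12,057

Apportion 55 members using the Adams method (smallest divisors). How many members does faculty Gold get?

9

Standard divisor 459312/55 ≈ 8351.127; standard quotas: Green 4.405, Red 10.579, Blue 9.158, Silver 1.325, Gold 9.464, Teal 4.135, Amber 14.490, Violet 1.444.
Rounding up gives 5, 11, 10, 2, 10, 5, 15, 2 = 60 seats, so the divisor must be adjusted.
With modified divisor 9000: modified quotas Green 4.087, Red 9.816, Blue 8.498, Silver 1.230, Gold 8.781, Teal 3.837, Amber 13.445, Violet 1.340.
Rounding up: Green 5, Red 10, Blue 9, Silver 2, Gold 9, Teal 4, Amber 14, Violet 2 (total 55).
Gold receives 9.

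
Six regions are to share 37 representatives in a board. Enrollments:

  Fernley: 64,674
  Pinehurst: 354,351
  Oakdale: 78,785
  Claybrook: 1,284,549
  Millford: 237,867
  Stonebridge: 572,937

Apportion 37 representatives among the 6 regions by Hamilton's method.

Total 2593163; standard divisor 2593163/37 ≈ 70085.486.
Standard quotas: Fernley 0.9228, Pinehurst 5.0560, Oakdale 1.1241, Claybrook 18.3283, Millford 3.3940, Stonebridge 8.1748.
Lower quotas: Fernley 0, Pinehurst 5, Oakdale 1, Claybrook 18, Millford 3, Stonebridge 8 (sum 35, leaving 2 seats).
Remainders in descending order: Fernley 0.9228, Millford 0.3940, Claybrook 0.3283, Stonebridge 0.1748, Oakdale 0.1241, Pinehurst 0.0560.
The surplus seats go to Fernley, Millford.

Fernley: 1; Pinehurst: 5; Oakdale: 1; Claybrook: 18; Millford: 4; Stonebridge: 8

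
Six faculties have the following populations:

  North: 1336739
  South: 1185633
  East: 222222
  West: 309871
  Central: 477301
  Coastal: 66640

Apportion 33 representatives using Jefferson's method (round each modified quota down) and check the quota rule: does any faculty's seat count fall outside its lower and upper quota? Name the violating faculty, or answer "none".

Standard quotas: North 12.259, South 10.873, East 2.038, West 2.842, Central 4.377, Coastal 0.611.
Jefferson allocation: North 13, South 11, East 2, West 3, Central 4, Coastal 0.
Every allocation lies between the lower and upper quota.

none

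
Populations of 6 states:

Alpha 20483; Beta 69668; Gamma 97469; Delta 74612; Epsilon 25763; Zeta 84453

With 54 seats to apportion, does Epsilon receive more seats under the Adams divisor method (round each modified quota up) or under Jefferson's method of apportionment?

Adams: Alpha 3, Beta 10, Gamma 14, Delta 11, Epsilon 4, Zeta 12.
Jefferson: Alpha 3, Beta 10, Gamma 15, Delta 11, Epsilon 3, Zeta 12.
Epsilon gets 4 under Adams and 3 under Jefferson.

Adams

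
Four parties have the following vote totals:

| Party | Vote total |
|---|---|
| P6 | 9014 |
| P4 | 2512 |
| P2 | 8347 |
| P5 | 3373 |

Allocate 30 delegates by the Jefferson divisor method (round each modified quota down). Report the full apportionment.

Standard divisor 23246/30 ≈ 774.867; standard quotas: P6 11.633, P4 3.242, P2 10.772, P5 4.353.
Rounding down gives 11, 3, 10, 4 = 28 seats, so the divisor must be adjusted.
With modified divisor 700: modified quotas P6 12.877, P4 3.589, P2 11.924, P5 4.819.
Rounding down: P6 12, P4 3, P2 11, P5 4 (total 30).

P6: 12, P4: 3, P2: 11, P5: 4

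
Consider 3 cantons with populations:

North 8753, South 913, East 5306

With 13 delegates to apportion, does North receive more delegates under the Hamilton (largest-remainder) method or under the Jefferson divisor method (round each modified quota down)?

Hamilton: North 7, South 1, East 5.
Jefferson: North 8, South 0, East 5.
North gets 7 under Hamilton and 8 under Jefferson.

Jefferson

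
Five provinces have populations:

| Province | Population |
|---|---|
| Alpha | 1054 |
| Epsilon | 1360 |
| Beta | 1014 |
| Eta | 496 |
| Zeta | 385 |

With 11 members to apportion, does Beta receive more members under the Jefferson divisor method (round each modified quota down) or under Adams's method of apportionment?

Adams

Jefferson: Alpha 3, Epsilon 4, Beta 2, Eta 1, Zeta 1.
Adams: Alpha 3, Epsilon 3, Beta 3, Eta 1, Zeta 1.
Beta gets 2 under Jefferson and 3 under Adams.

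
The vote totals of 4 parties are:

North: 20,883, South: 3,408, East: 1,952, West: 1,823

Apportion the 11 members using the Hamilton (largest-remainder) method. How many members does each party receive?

Total 28066; standard divisor 28066/11 ≈ 2551.455.
Standard quotas: North 8.1847, South 1.3357, East 0.7651, West 0.7145.
Lower quotas: North 8, South 1, East 0, West 0 (sum 9, leaving 2 seats).
Remainders in descending order: East 0.7651, West 0.7145, South 0.3357, North 0.1847.
Largest remainders: East, West receive the extra seats.

North 8; South 1; East 1; West 1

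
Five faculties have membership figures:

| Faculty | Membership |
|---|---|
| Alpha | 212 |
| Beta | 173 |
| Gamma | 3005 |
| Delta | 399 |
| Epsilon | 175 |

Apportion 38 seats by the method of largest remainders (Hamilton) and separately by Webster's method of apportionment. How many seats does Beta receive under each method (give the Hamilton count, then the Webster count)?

Hamilton: Alpha 2, Beta 1, Gamma 29, Delta 4, Epsilon 2.
Webster: Alpha 2, Beta 2, Gamma 28, Delta 4, Epsilon 2.
Beta gets 1 under Hamilton and 2 under Webster.

1 and 2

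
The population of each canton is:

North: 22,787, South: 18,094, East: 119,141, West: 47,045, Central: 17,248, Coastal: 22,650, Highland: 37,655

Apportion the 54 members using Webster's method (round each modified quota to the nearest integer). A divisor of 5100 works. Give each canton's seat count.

With modified divisor 5100: modified quotas North 4.468, South 3.548, East 23.361, West 9.225, Central 3.382, Coastal 4.441, Highland 7.383.
Rounding to the nearest integer: North 4, South 4, East 23, West 9, Central 3, Coastal 4, Highland 7 (total 54).

North=4, South=4, East=23, West=9, Central=3, Coastal=4, Highland=7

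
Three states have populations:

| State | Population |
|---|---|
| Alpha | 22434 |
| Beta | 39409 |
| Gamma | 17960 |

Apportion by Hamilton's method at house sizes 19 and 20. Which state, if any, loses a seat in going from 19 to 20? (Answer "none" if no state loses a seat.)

none

At 19 seats: Alpha 5, Beta 10, Gamma 4.
At 20 seats: Alpha 6, Beta 10, Gamma 4.
No state's allocation decreased.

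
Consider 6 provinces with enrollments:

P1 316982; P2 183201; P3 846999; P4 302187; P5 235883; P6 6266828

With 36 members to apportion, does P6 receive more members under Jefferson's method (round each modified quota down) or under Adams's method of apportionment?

Jefferson

Jefferson: P1 1, P2 0, P3 4, P4 1, P5 1, P6 29.
Adams: P1 2, P2 1, P3 4, P4 2, P5 1, P6 26.
P6 gets 29 under Jefferson and 26 under Adams.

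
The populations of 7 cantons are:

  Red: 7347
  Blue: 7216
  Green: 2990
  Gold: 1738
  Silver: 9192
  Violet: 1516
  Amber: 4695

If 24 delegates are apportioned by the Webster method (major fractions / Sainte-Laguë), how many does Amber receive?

3

Standard divisor 34694/24 ≈ 1445.583; standard quotas: Red 5.082, Blue 4.992, Green 2.068, Gold 1.202, Silver 6.359, Violet 1.049, Amber 3.248.
Rounding to the nearest integer gives 5, 5, 2, 1, 6, 1, 3 = 23 seats, so the divisor must be adjusted.
With modified divisor 1400: modified quotas Red 5.248, Blue 5.154, Green 2.136, Gold 1.241, Silver 6.566, Violet 1.083, Amber 3.354.
Rounding to the nearest integer: Red 5, Blue 5, Green 2, Gold 1, Silver 7, Violet 1, Amber 3 (total 24).
Amber receives 3.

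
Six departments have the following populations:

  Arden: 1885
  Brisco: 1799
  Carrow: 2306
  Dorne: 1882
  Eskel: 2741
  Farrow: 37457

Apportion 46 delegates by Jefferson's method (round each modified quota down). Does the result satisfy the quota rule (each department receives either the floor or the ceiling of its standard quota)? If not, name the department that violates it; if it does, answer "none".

Farrow

Standard quotas: Arden 1.804, Brisco 1.722, Carrow 2.207, Dorne 1.801, Eskel 2.623, Farrow 35.844.
Jefferson allocation: Arden 1, Brisco 1, Carrow 2, Dorne 1, Eskel 2, Farrow 39.
Farrow has quota 35.844 (lower 35, upper 36) but receives 39 — outside the quota interval.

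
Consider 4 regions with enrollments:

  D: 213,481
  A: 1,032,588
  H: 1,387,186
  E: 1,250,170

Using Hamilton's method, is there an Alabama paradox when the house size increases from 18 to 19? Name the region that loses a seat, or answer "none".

none

At 18 seats: D 1, A 5, H 6, E 6.
At 19 seats: D 1, A 5, H 7, E 6.
No region's allocation decreased.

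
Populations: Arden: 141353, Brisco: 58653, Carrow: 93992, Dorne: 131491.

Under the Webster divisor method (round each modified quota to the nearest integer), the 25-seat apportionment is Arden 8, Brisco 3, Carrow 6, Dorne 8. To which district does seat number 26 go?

Priority for the next seat is population ÷ (current seats + 0.5).
Priorities: Arden 16629.765, Brisco 16758.000, Carrow 14460.308, Dorne 15469.529.
Highest priority: Brisco.

Brisco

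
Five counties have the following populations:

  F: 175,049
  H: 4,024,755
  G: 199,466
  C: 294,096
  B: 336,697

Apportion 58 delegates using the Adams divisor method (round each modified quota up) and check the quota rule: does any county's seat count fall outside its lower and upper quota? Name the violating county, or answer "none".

Standard quotas: F 2.018, H 46.408, G 2.300, C 3.391, B 3.882.
Adams allocation: F 2, H 45, G 3, C 4, B 4.
H has quota 46.408 (lower 46, upper 47) but receives 45 — outside the quota interval.

H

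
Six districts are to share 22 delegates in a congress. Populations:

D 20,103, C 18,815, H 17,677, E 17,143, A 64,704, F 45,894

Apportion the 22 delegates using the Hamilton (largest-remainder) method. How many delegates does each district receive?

The standard divisor is 184336/22 ≈ 8378.909.
Standard quotas: D 2.3992, C 2.2455, H 2.1097, E 2.0460, A 7.7222, F 5.4773.
Lower quotas: D 2, C 2, H 2, E 2, A 7, F 5 (sum 20, leaving 2 seats).
Remainders in descending order: A 0.7222, F 0.4773, D 0.3992, C 0.2455, H 0.1097, E 0.0460.
The surplus seats go to A, F.

D 2, C 2, H 2, E 2, A 8, F 6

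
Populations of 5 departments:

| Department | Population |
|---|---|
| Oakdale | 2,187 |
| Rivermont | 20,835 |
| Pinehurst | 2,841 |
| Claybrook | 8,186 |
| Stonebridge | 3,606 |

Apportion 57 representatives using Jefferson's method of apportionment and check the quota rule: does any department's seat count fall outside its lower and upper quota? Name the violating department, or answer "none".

Rivermont

Standard quotas: Oakdale 3.311, Rivermont 31.539, Pinehurst 4.301, Claybrook 12.392, Stonebridge 5.459.
Jefferson allocation: Oakdale 3, Rivermont 33, Pinehurst 4, Claybrook 12, Stonebridge 5.
Rivermont has quota 31.539 (lower 31, upper 32) but receives 33 — outside the quota interval.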